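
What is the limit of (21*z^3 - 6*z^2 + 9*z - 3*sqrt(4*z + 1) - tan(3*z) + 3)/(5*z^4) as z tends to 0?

Substitution gives 0/0 (the numerator vanishes to order 4).
Expand each term to order z^4: the coefficient of z^4 in −tan(3z) is 0 and in -3·√(1 + 4z) is 30.
Lower-order terms cancel with the polynomial part, so the numerator is (30)·z^4 + o(z^4), and the limit is (30)/(5) = 6.

6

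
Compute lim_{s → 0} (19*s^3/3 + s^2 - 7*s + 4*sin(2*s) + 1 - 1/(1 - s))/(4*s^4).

-1/4

Substitution gives 0/0 (the numerator vanishes to order 4).
Expand each term to order s^4: the coefficient of s^4 in −1/(1 - s) is -1 and in 4·sin(2s) is 0.
Lower-order terms cancel with the polynomial part, so the numerator is (-1)·s^4 + o(s^4), and the limit is (-1)/(4) = -1/4.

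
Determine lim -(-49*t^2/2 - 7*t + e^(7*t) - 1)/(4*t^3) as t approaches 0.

Direct substitution gives 0/0.
Apply L'Hôpital: lim (-49*t + 7*e^(7*t) - 7)/(-12*t^2), still 0/0.
Apply L'Hôpital: lim (49*e^(7*t) - 49)/(-24*t), still 0/0.
After 3 applications of L'Hôpital's rule the quotient is (343*e^(7*t))/(-24); substituting t = 0 gives -343/24.

-343/24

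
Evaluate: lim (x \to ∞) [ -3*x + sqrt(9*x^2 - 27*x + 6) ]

-9/2

An ∞ − ∞ form. Rationalising with the conjugate, the difference becomes (-27x + 6) / (√(9*x^2 - 27*x + 6) + 3x).
For large x the denominator behaves like 2·3x, so the quotient tends to -27/6 = -9/2.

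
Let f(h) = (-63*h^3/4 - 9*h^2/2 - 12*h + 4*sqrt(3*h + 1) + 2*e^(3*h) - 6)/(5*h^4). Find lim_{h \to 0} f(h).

-189/160

Substitution gives 0/0 (the numerator vanishes to order 4).
Expand each term to order h^4: the coefficient of h^4 in 4·√(1 + 3h) is -405/32 and in 2·e^(3h) is 27/4.
Lower-order terms cancel with the polynomial part, so the numerator is (-189/32)·h^4 + o(h^4), and the limit is (-189/32)/(5) = -189/160.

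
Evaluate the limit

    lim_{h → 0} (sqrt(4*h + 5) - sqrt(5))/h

2*√(5)/5

Substitution gives 0/0. Multiply numerator and denominator by the conjugate √(5 + 4h) + √5.
The numerator becomes (5 + 4h) − 5 = 4h, so the expression simplifies to 4/(√(5 + 4h) + √5).
Letting h → 0 gives 4/(2√5) = 2*√(5)/5.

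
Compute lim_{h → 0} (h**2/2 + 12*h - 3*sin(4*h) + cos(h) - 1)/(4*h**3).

Substitution gives 0/0; apply L'Hôpital's rule 3 times.
After differentiating numerator and denominator 3 times the quotient is (sin(h) + 192*cos(4*h))/(24); at h = 0 this is 8.

8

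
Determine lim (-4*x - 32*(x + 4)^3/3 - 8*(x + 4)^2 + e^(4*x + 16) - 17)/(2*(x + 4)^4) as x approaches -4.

16/3

Direct substitution gives 0/0.
Apply L'Hôpital: lim (-16*x - 32*(x + 4)^2 + 4*e^(4*x + 16) - 68)/(8*(x + 4)^3), still 0/0.
Apply L'Hôpital: lim (-64*x + 16*e^(4*x + 16) - 272)/(24*(x + 4)^2), still 0/0.
Apply L'Hôpital: lim (64*e^(4*x + 16) - 64)/(48*x + 192), still 0/0.
After 4 applications of L'Hôpital's rule the quotient is (256*e^(4*x + 16))/(48); substituting x = -4 gives 16/3.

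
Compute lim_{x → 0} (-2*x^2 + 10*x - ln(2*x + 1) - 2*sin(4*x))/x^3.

56/3

Substitution gives 0/0 (the numerator vanishes to order 3).
Expand each term to order x^3: the coefficient of x^3 in −ln(1 + 2x) is -8/3 and in -2·sin(4x) is 64/3.
Lower-order terms cancel with the polynomial part, so the numerator is (56/3)·x^3 + o(x^3), and the limit is (56/3)/(1) = 56/3.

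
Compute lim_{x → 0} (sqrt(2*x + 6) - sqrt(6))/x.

Substitution gives 0/0. Multiply numerator and denominator by the conjugate √(6 + 2x) + √6.
The numerator becomes (6 + 2x) − 6 = 2x, so the expression simplifies to 2/(√(6 + 2x) + √6).
Letting x → 0 gives 2/(2√6) = √(6)/6.

√(6)/6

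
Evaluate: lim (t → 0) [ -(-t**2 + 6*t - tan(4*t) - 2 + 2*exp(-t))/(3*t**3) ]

Substitution gives 0/0 (the numerator vanishes to order 3).
Expand each term to order t^3: the coefficient of t^3 in 2·e^(-t) is -1/3 and in −tan(4t) is -64/3.
Lower-order terms cancel with the polynomial part, so the numerator is (-65/3)·t^3 + o(t^3), and the limit is (-65/3)/(-3) = 65/9.

65/9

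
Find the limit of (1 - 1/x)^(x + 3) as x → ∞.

Let L be the limit and take ln: ln L = lim (x + 3)·ln(1 - 1/x) = lim (x + 3)·(-1/x + O(1/x²)) = -1.
Hence L = e^(-1).

e^(-1)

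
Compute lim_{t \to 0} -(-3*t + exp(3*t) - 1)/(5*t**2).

-9/10

Direct substitution gives 0/0.
Apply L'Hôpital: lim (3*e^(3*t) - 3)/(-10*t), still 0/0.
After 2 applications of L'Hôpital's rule the quotient is (9*e^(3*t))/(-10); substituting t = 0 gives -9/10.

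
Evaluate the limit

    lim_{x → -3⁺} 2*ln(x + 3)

As x → -3⁺, x + 3 → 0⁺ and ln(x + 3) → −∞.
Multiplying by 2 gives -∞.

-∞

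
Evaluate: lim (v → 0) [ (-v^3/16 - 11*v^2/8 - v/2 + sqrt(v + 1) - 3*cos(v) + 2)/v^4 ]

Substitution gives 0/0 (the numerator vanishes to order 4).
Expand each term to order v^4: the coefficient of v^4 in -3·cos(v) is -1/8 and in √(1 + v) is -5/128.
Lower-order terms cancel with the polynomial part, so the numerator is (-21/128)·v^4 + o(v^4), and the limit is (-21/128)/(1) = -21/128.

-21/128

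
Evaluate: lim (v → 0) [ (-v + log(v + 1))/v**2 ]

-1/2

Direct substitution gives 0/0.
Apply L'Hôpital: lim (-1 + 1/(v + 1))/(2*v), still 0/0.
After 2 applications of L'Hôpital's rule the quotient is (-1/(v + 1)^2)/(2); substituting v = 0 gives -1/2.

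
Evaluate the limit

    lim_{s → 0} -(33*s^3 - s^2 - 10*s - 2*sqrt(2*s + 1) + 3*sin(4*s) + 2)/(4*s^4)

Substitution gives 0/0; apply L'Hôpital's rule 4 times.
After differentiating numerator and denominator 4 times the quotient is (768*sin(4*s) + 30/(2*s + 1)^(7/2))/(-96); at s = 0 this is -5/16.

-5/16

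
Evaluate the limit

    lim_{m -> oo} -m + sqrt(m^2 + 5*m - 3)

5/2

This has the form ∞ − ∞. Multiply and divide by the conjugate √(m^2 + 5*m - 3) + m.
That gives (5m - 3) / (√(m^2 + 5*m - 3) + m).
Divide numerator and denominator by m: the limit is 5/(2·1) = 5/2.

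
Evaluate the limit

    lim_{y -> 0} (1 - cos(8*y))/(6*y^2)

Substitution gives 0/0.
Use (1 − cos u)/u² → 1/2 with u = 8y: the limit is 8²/(2·6) = 16/3.

16/3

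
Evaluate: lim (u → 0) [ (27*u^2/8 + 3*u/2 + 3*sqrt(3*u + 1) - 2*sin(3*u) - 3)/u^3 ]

Substitution gives 0/0 (the numerator vanishes to order 3).
Expand each term to order u^3: the coefficient of u^3 in 3·√(1 + 3u) is 81/16 and in -2·sin(3u) is 9.
Lower-order terms cancel with the polynomial part, so the numerator is (225/16)·u^3 + o(u^3), and the limit is (225/16)/(1) = 225/16.

225/16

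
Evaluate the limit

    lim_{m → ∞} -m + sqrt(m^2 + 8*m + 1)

4

An ∞ − ∞ form. Rationalising with the conjugate, the difference becomes (8m + 1) / (√(m^2 + 8*m + 1) + m).
For large m the denominator behaves like 2·m, so the quotient tends to 8/2 = 4.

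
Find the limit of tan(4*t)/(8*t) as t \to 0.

Substitution gives 0/0.
Since tan(u)/u → 1 as u → 0, tan(4t)/(4t) → 1 and the limit is 4/8 = 1/2.

1/2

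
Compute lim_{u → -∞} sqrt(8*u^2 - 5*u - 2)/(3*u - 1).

-2*√(2)/3

For large |u|, √(8*u^2 - 5*u - 2) ≈ √8·|u| and the denominator ≈ 3u.
Since u → −∞, |u| = −u, giving −√8/(3) = -2*√(2)/3.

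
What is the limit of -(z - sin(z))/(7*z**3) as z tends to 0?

Direct substitution gives 0/0.
Apply L'Hôpital: lim (1 - cos(z))/(-21*z^2), still 0/0.
Apply L'Hôpital: lim (sin(z))/(-42*z), still 0/0.
After 3 applications of L'Hôpital's rule the quotient is (cos(z))/(-42); substituting z = 0 gives -1/42.

-1/42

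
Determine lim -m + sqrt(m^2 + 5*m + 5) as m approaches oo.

This has the form ∞ − ∞. Multiply and divide by the conjugate √(m^2 + 5*m + 5) + m.
That gives (5m + 5) / (√(m^2 + 5*m + 5) + m).
Divide numerator and denominator by m: the limit is 5/(2·1) = 5/2.

5/2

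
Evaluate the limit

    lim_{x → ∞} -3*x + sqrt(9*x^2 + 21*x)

7/2

An ∞ − ∞ form. Rationalising with the conjugate, the difference becomes (21x) / (√(9*x^2 + 21*x) + 3x).
For large x the denominator behaves like 2·3x, so the quotient tends to 21/6 = 7/2.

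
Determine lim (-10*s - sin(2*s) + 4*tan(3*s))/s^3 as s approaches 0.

Substitution gives 0/0; apply L'Hôpital's rule 3 times.
After differentiating numerator and denominator 3 times the quotient is (8*cos(2*s) + 648*tan(3*s)^4 + 864*tan(3*s)^2 + 216)/(6); at s = 0 this is 112/3.

112/3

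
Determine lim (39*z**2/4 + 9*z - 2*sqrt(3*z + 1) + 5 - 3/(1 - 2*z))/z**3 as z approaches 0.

Substitution gives 0/0 (the numerator vanishes to order 3).
Expand each term to order z^3: the coefficient of z^3 in -3·1/(1 - 2z) is -24 and in -2·√(1 + 3z) is -27/8.
Lower-order terms cancel with the polynomial part, so the numerator is (-219/8)·z^3 + o(z^3), and the limit is (-219/8)/(1) = -219/8.

-219/8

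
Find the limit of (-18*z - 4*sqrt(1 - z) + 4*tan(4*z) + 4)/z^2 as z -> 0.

Substitution gives 0/0; apply L'Hôpital's rule 2 times.
After differentiating numerator and denominator 2 times the quotient is (128*tan(4*z)/cos(4*z)^2 + (1 - z)^(-3/2))/(2); at z = 0 this is 1/2.

1/2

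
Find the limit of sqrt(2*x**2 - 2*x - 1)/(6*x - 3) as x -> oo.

√(2)/6

For large |x|, √(2*x^2 - 2*x - 1) ≈ √2·|x| and the denominator ≈ 6x.
Since x → +∞, |x| = x, giving √2/(6) = √(2)/6.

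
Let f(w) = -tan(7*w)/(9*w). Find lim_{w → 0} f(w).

-7/9

Substitution gives 0/0.
Since tan(u)/u → 1 as u → 0, tan(7w)/(7w) → 1 and the limit is 7/(-9) = -7/9.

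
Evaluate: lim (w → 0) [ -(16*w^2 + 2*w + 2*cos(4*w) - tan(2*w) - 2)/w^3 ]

8/3

Substitution gives 0/0; apply L'Hôpital's rule 3 times.
After differentiating numerator and denominator 3 times the quotient is (128*sin(4*w) - 48*tan(2*w)^4 - 64*tan(2*w)^2 - 16)/(-6); at w = 0 this is 8/3.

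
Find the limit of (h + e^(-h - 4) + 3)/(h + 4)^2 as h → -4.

Direct substitution gives 0/0.
Apply L'Hôpital: lim (1 - e^(-h - 4))/(2*h + 8), still 0/0.
After 2 applications of L'Hôpital's rule the quotient is (e^(-h - 4))/(2); substituting h = -4 gives 1/2.

1/2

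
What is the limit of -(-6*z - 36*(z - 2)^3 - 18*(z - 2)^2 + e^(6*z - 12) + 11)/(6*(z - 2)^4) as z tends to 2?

-9

Direct substitution gives 0/0.
Apply L'Hôpital: lim (-36*z - 108*(z - 2)^2 + 6*e^(6*z - 12) + 66)/(-24*(z - 2)^3), still 0/0.
Apply L'Hôpital: lim (-216*z + 36*e^(6*z - 12) + 396)/(-72*(z - 2)^2), still 0/0.
Apply L'Hôpital: lim (216*e^(6*z - 12) - 216)/(288 - 144*z), still 0/0.
After 4 applications of L'Hôpital's rule the quotient is (1296*e^(6*z - 12))/(-144); substituting z = 2 gives -9.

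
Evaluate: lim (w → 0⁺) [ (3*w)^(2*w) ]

1

Base → 0⁺ and exponent → 0⁺: a 0^0 form.
Take logs: 2w·ln(3w). This is 0·(−∞); rewriting as ln(3w)/(1/(2w)) and applying L'Hôpital gives 0.
Hence the limit is e^0 = 1.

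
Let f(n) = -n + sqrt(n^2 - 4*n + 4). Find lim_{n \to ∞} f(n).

-2

An ∞ − ∞ form. Rationalising with the conjugate, the difference becomes (-4n + 4) / (√(n^2 - 4*n + 4) + n).
For large n the denominator behaves like 2·n, so the quotient tends to -4/2 = -2.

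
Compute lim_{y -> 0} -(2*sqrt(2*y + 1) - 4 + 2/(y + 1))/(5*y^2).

Substitution gives 0/0 (the numerator vanishes to order 2).
Expand each term to order y^2: the coefficient of y^2 in 2·√(1 + 2y) is -1 and in 2·1/(1 + y) is 2.
Lower-order terms cancel with the polynomial part, so the numerator is (1)·y^2 + o(y^2), and the limit is (1)/(-5) = -1/5.

-1/5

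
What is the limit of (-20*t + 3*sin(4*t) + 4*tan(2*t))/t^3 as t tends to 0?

-64/3

Substitution gives 0/0; apply L'Hôpital's rule 3 times.
After differentiating numerator and denominator 3 times the quotient is (-192*cos(4*t) + 192*tan(2*t)^4 + 256*tan(2*t)^2 + 64)/(6); at t = 0 this is -64/3.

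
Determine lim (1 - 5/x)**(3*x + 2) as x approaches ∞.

The base → 1 and the exponent → ∞: a 1^∞ form.
Take logarithms: (3x + 2)·ln(1 - 5/x). Since ln(1+u) ~ u for small u, this behaves like (3x)·(-5/x) → -15.
So the limit is e^(-15).

e^(-15)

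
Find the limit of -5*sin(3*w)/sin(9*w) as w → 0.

-5/3

Substitution gives 0/0.
Divide numerator and denominator by w: sin(3w)/w → 3 and sin(9w)/w → 9, so the limit is -5·3/9 = -5/3.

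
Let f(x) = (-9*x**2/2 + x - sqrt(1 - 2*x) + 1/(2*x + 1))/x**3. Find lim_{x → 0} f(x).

-15/2

Substitution gives 0/0; apply L'Hôpital's rule 3 times.
After differentiating numerator and denominator 3 times the quotient is (-48/(2*x + 1)^4 + 3/(1 - 2*x)^(5/2))/(6); at x = 0 this is -15/2.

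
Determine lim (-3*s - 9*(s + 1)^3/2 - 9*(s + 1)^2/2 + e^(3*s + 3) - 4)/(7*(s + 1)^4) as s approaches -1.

Direct substitution gives 0/0.
Apply L'Hôpital: lim (-9*s - 27*(s + 1)^2/2 + 3*e^(3*s + 3) - 12)/(28*(s + 1)^3), still 0/0.
Apply L'Hôpital: lim (-27*s + 9*e^(3*s + 3) - 36)/(84*(s + 1)^2), still 0/0.
Apply L'Hôpital: lim (27*e^(3*s + 3) - 27)/(168*s + 168), still 0/0.
After 4 applications of L'Hôpital's rule the quotient is (81*e^(3*s + 3))/(168); substituting s = -1 gives 27/56.

27/56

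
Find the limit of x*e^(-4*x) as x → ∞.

Write as x^1/e^{4x}, an ∞/∞ form.
Exponential growth dominates any polynomial, so repeated L'Hôpital (or the standard result) gives 0.

0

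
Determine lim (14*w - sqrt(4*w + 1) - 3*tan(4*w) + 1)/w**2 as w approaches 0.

2

Substitution gives 0/0 (the numerator vanishes to order 2).
Expand each term to order w^2: the coefficient of w^2 in −√(1 + 4w) is 2 and in -3·tan(4w) is 0.
Lower-order terms cancel with the polynomial part, so the numerator is (2)·w^2 + o(w^2), and the limit is (2)/(1) = 2.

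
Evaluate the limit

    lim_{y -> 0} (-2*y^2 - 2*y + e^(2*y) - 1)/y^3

Direct substitution gives 0/0.
Apply L'Hôpital: lim (-4*y + 2*e^(2*y) - 2)/(3*y^2), still 0/0.
Apply L'Hôpital: lim (4*e^(2*y) - 4)/(6*y), still 0/0.
After 3 applications of L'Hôpital's rule the quotient is (8*e^(2*y))/(6); substituting y = 0 gives 4/3.

4/3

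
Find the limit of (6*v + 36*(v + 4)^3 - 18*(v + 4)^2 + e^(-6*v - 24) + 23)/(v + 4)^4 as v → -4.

54

Direct substitution gives 0/0.
Apply L'Hôpital: lim (-36*v + 108*(v + 4)^2 - 6*e^(-6*v - 24) - 138)/(4*(v + 4)^3), still 0/0.
Apply L'Hôpital: lim (216*v + 36*e^(-6*v - 24) + 828)/(12*(v + 4)^2), still 0/0.
Apply L'Hôpital: lim (216 - 216*e^(-6*v - 24))/(24*v + 96), still 0/0.
After 4 applications of L'Hôpital's rule the quotient is (1296*e^(-6*v - 24))/(24); substituting v = -4 gives 54.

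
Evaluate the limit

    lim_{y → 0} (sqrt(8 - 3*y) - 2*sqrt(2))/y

Substitution gives 0/0. Multiply numerator and denominator by the conjugate √(8 - 3y) + √8.
The numerator becomes (8 - 3y) − 8 = -3y, so the expression simplifies to -3/(√(8 - 3y) + √8).
Letting y → 0 gives -3/(2√8) = -3*√(2)/8.

-3*√(2)/8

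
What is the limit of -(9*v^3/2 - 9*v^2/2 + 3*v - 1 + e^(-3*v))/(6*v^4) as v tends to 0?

Direct substitution gives 0/0.
Apply L'Hôpital: lim (27*v^2/2 - 9*v + 3 - 3*e^(-3*v))/(-24*v^3), still 0/0.
Apply L'Hôpital: lim (27*v - 9 + 9*e^(-3*v))/(-72*v^2), still 0/0.
Apply L'Hôpital: lim (27 - 27*e^(-3*v))/(-144*v), still 0/0.
After 4 applications of L'Hôpital's rule the quotient is (81*e^(-3*v))/(-144); substituting v = 0 gives -9/16.

-9/16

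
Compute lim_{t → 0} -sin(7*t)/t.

Substitution gives 0/0.
Write it as (7/(-1))·sin(7t)/(7t); since sin(u)/u → 1, the limit is -7.

-7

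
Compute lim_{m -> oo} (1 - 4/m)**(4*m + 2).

e^(-16)

Write it as [(1 - 4/m)^m]^(4) · (1 - 4/m)^(2). The bracketed term tends to e^(-4) and the second factor to 1, so the limit is e^(-16).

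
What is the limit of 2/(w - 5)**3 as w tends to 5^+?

∞

As w → 5⁺, (w - 5) → 0⁺, so (w - 5)^3 → 0⁺ and 2/(w - 5)^3 → ∞.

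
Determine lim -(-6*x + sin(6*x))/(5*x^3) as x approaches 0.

36/5

Direct substitution gives 0/0.
Apply L'Hôpital: lim (6*cos(6*x) - 6)/(-15*x^2), still 0/0.
Apply L'Hôpital: lim (-36*sin(6*x))/(-30*x), still 0/0.
After 3 applications of L'Hôpital's rule the quotient is (-216*cos(6*x))/(-30); substituting x = 0 gives 36/5.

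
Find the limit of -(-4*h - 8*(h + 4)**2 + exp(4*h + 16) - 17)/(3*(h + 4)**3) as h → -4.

-32/9

Direct substitution gives 0/0.
Apply L'Hôpital: lim (-16*h + 4*e^(4*h + 16) - 68)/(-9*(h + 4)^2), still 0/0.
Apply L'Hôpital: lim (16*e^(4*h + 16) - 16)/(-18*h - 72), still 0/0.
After 3 applications of L'Hôpital's rule the quotient is (64*e^(4*h + 16))/(-18); substituting h = -4 gives -32/9.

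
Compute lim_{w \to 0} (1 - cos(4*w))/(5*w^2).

8/5

Substitution gives 0/0.
Use (1 − cos u)/u² → 1/2 with u = 4w: the limit is 4²/(2·5) = 8/5.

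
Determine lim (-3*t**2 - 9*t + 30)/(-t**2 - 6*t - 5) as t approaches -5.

21/4

At t = -5 both the top and bottom vanish — a removable singularity. Factoring out (t + 5) from each leaves (6 - 3*t)/(-t - 1), which at t = -5 equals 21/4.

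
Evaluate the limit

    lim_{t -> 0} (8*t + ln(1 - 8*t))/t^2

Direct substitution gives 0/0.
Apply L'Hôpital: lim (8 - 8/(1 - 8*t))/(2*t), still 0/0.
After 2 applications of L'Hôpital's rule the quotient is (-64/(1 - 8*t)^2)/(2); substituting t = 0 gives -32.

-32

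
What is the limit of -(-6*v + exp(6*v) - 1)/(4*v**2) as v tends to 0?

-9/2

Direct substitution gives 0/0.
Apply L'Hôpital: lim (6*e^(6*v) - 6)/(-8*v), still 0/0.
After 2 applications of L'Hôpital's rule the quotient is (36*e^(6*v))/(-8); substituting v = 0 gives -9/2.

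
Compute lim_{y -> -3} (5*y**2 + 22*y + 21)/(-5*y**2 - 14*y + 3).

Since y = -3 makes numerator and denominator zero, (y + 3) divides both.
Cancelling it gives (5*y + 7)/(1 - 5*y); now plug in y = -3 to get -1/2.

-1/2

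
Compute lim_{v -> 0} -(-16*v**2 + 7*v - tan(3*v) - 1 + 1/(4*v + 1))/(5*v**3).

73/5

Substitution gives 0/0; apply L'Hôpital's rule 3 times.
After differentiating numerator and denominator 3 times the quotient is (6*(36*(4*v + 1)^4*(cos(6*v) - 2)/(cos(6*v) + 1)^2 - 64)/(4*v + 1)^4)/(-30); at v = 0 this is 73/5.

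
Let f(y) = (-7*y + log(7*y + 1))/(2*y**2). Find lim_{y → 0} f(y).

Direct substitution gives 0/0.
Apply L'Hôpital: lim (-7 + 7/(7*y + 1))/(4*y), still 0/0.
After 2 applications of L'Hôpital's rule the quotient is (-49/(7*y + 1)^2)/(4); substituting y = 0 gives -49/4.

-49/4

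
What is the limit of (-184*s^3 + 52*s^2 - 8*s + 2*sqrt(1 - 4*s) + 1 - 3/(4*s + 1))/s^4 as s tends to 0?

-788

Substitution gives 0/0 (the numerator vanishes to order 4).
Expand each term to order s^4: the coefficient of s^4 in -3·1/(1 + 4s) is -768 and in 2·√(1 - 4s) is -20.
Lower-order terms cancel with the polynomial part, so the numerator is (-788)·s^4 + o(s^4), and the limit is (-788)/(1) = -788.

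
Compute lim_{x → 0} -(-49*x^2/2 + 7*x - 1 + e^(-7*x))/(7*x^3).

49/6

Direct substitution gives 0/0.
Apply L'Hôpital: lim (-49*x + 7 - 7*e^(-7*x))/(-21*x^2), still 0/0.
Apply L'Hôpital: lim (-49 + 49*e^(-7*x))/(-42*x), still 0/0.
After 3 applications of L'Hôpital's rule the quotient is (-343*e^(-7*x))/(-42); substituting x = 0 gives 49/6.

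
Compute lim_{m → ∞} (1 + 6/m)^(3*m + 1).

Let L be the limit and take ln: ln L = lim (3m + 1)·ln(1 + 6/m) = lim (3m + 1)·(6/m + O(1/m²)) = 18.
Hence L = e^(18).

e^(18)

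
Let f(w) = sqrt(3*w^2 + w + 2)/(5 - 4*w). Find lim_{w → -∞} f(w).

√(3)/4

For large |w|, √(3*w^2 + w + 2) ≈ √3·|w| and the denominator ≈ -4w.
Since w → −∞, |w| = −w, giving −√3/(-4) = √(3)/4.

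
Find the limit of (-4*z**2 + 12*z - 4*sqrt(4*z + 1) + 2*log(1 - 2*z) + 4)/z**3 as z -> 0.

Substitution gives 0/0 (the numerator vanishes to order 3).
Expand each term to order z^3: the coefficient of z^3 in -4·√(1 + 4z) is -16 and in 2·ln(1 - 2z) is -16/3.
Lower-order terms cancel with the polynomial part, so the numerator is (-64/3)·z^3 + o(z^3), and the limit is (-64/3)/(1) = -64/3.

-64/3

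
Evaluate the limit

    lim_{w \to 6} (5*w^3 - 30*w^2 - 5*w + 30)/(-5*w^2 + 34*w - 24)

At w = 6 both the top and bottom vanish — a removable singularity. Factoring out (w - 6) from each leaves (5*w^2 - 5)/(4 - 5*w), which at w = 6 equals -175/26.

-175/26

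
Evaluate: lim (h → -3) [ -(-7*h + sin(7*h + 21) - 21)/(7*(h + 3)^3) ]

49/6

Direct substitution gives 0/0.
Apply L'Hôpital: lim (7*cos(7*h + 21) - 7)/(-21*(h + 3)^2), still 0/0.
Apply L'Hôpital: lim (-49*sin(7*h + 21))/(-42*h - 126), still 0/0.
After 3 applications of L'Hôpital's rule the quotient is (-343*cos(7*h + 21))/(-42); substituting h = -3 gives 49/6.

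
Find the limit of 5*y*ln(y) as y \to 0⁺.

0

This is a 0·(−∞) form. Rewrite as 5·ln(y) / y^(−1) and apply L'Hôpital:
the derivative quotient is 5·(1/y) / (−1·y^(−2)) = (-5/1)·y^1 → 0.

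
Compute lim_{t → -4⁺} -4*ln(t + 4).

As t → -4⁺, t + 4 → 0⁺ and ln(t + 4) → −∞.
Multiplying by -4 gives ∞.

∞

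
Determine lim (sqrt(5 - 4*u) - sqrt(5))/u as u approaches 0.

-2*√(5)/5

A 0/0 form; rationalise with √(5 - 4u) + √5. This collapses the numerator to -4u, leaving -4/(√(5 - 4u) + √5) → -4/(2√5) = -2*√(5)/5.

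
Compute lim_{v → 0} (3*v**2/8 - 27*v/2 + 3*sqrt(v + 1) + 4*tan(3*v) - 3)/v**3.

579/16

Substitution gives 0/0; apply L'Hôpital's rule 3 times.
After differentiating numerator and denominator 3 times the quotient is (648*tan(3*v)^2/cos(3*v)^2 + 216/cos(3*v)^2 + 9/(8*(v + 1)^(5/2)))/(6); at v = 0 this is 579/16.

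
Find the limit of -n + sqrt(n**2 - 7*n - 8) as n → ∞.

-7/2

This has the form ∞ − ∞. Multiply and divide by the conjugate √(n^2 - 7*n - 8) + n.
That gives (-7n - 8) / (√(n^2 - 7*n - 8) + n).
Divide numerator and denominator by n: the limit is -7/(2·1) = -7/2.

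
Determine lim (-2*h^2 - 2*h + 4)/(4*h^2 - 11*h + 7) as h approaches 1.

Since h = 1 makes numerator and denominator zero, (h - 1) divides both.
Cancelling it gives (-2*h - 4)/(4*h - 7); now plug in h = 1 to get 2.

2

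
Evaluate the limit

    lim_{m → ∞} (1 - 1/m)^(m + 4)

e^(-1)

Write it as [(1 - 1/m)^m]^(1) · (1 - 1/m)^(4). The bracketed term tends to e^(-1) and the second factor to 1, so the limit is e^(-1).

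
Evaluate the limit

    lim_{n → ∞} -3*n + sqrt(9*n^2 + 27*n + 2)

9/2

An ∞ − ∞ form. Rationalising with the conjugate, the difference becomes (27n + 2) / (√(9*n^2 + 27*n + 2) + 3n).
For large n the denominator behaves like 2·3n, so the quotient tends to 27/6 = 9/2.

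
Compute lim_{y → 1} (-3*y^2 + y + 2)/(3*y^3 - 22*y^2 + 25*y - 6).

Since y = 1 makes numerator and denominator zero, (y - 1) divides both.
Cancelling it gives (-3*y - 2)/(3*y^2 - 19*y + 6); now plug in y = 1 to get 1/2.

1/2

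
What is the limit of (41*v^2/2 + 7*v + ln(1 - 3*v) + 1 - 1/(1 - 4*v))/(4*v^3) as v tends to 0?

-73/4

Substitution gives 0/0 (the numerator vanishes to order 3).
Expand each term to order v^3: the coefficient of v^3 in ln(1 - 3v) is -9 and in −1/(1 - 4v) is -64.
Lower-order terms cancel with the polynomial part, so the numerator is (-73)·v^3 + o(v^3), and the limit is (-73)/(4) = -73/4.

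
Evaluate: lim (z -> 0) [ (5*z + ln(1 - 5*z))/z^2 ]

Direct substitution gives 0/0.
Apply L'Hôpital: lim (5 - 5/(1 - 5*z))/(2*z), still 0/0.
After 2 applications of L'Hôpital's rule the quotient is (-25/(1 - 5*z)^2)/(2); substituting z = 0 gives -25/2.

-25/2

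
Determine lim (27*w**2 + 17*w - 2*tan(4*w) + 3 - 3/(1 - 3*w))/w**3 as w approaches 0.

-371/3

Substitution gives 0/0; apply L'Hôpital's rule 3 times.
After differentiating numerator and denominator 3 times the quotient is (-512*tan(4*w)^2/cos(4*w)^2 - 256/cos(4*w)^4 - 486/(3*w - 1)^4)/(6); at w = 0 this is -371/3.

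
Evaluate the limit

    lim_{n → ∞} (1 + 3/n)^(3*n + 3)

e^(9)

Write it as [(1 + 3/n)^n]^(3) · (1 + 3/n)^(3). The bracketed term tends to e^(3) and the second factor to 1, so the limit is e^(9).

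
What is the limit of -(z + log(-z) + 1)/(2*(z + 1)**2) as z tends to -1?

Direct substitution gives 0/0.
Apply L'Hôpital: lim (1 + 1/z)/(-4*z - 4), still 0/0.
After 2 applications of L'Hôpital's rule the quotient is (-1/z^2)/(-4); substituting z = -1 gives 1/4.

1/4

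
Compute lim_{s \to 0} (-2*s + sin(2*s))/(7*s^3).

-4/21

Direct substitution gives 0/0.
Apply L'Hôpital: lim (2*cos(2*s) - 2)/(21*s^2), still 0/0.
Apply L'Hôpital: lim (-4*sin(2*s))/(42*s), still 0/0.
After 3 applications of L'Hôpital's rule the quotient is (-8*cos(2*s))/(42); substituting s = 0 gives -4/21.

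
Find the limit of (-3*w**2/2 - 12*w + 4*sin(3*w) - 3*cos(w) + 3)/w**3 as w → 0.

Substitution gives 0/0; apply L'Hôpital's rule 3 times.
After differentiating numerator and denominator 3 times the quotient is (-3*sin(w) - 108*cos(3*w))/(6); at w = 0 this is -18.

-18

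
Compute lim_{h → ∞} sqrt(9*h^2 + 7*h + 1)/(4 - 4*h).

For large |h|, √(9*h^2 + 7*h + 1) ≈ √9·|h| and the denominator ≈ -4h.
Since h → +∞, |h| = h, giving √9/(-4) = -3/4.

-3/4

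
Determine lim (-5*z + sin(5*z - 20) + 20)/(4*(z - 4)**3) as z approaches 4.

-125/24

Direct substitution gives 0/0.
Apply L'Hôpital: lim (5*cos(5*z - 20) - 5)/(12*(z - 4)^2), still 0/0.
Apply L'Hôpital: lim (-25*sin(5*z - 20))/(24*z - 96), still 0/0.
After 3 applications of L'Hôpital's rule the quotient is (-125*cos(5*z - 20))/(24); substituting z = 4 gives -125/24.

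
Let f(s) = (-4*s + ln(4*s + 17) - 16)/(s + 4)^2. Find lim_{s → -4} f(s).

-8

Direct substitution gives 0/0.
Apply L'Hôpital: lim (-4 + 4/(4*s + 17))/(2*s + 8), still 0/0.
After 2 applications of L'Hôpital's rule the quotient is (-16/(4*s + 17)^2)/(2); substituting s = -4 gives -8.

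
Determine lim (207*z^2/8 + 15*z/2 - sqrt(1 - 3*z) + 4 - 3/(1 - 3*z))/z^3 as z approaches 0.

Substitution gives 0/0 (the numerator vanishes to order 3).
Expand each term to order z^3: the coefficient of z^3 in -3·1/(1 - 3z) is -81 and in −√(1 - 3z) is 27/16.
Lower-order terms cancel with the polynomial part, so the numerator is (-1269/16)·z^3 + o(z^3), and the limit is (-1269/16)/(1) = -1269/16.

-1269/16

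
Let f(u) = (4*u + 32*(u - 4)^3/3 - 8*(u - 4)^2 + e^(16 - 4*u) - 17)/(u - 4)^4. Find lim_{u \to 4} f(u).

Direct substitution gives 0/0.
Apply L'Hôpital: lim (-16*u + 32*(u - 4)^2 - 4*e^(16 - 4*u) + 68)/(4*(u - 4)^3), still 0/0.
Apply L'Hôpital: lim (64*u + 16*e^(16 - 4*u) - 272)/(12*(u - 4)^2), still 0/0.
Apply L'Hôpital: lim (64 - 64*e^(16 - 4*u))/(24*u - 96), still 0/0.
After 4 applications of L'Hôpital's rule the quotient is (256*e^(16 - 4*u))/(24); substituting u = 4 gives 32/3.

32/3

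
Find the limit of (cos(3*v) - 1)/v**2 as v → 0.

Direct substitution gives 0/0.
Apply L'Hôpital: lim (-3*sin(3*v))/(2*v), still 0/0.
After 2 applications of L'Hôpital's rule the quotient is (-9*cos(3*v))/(2); substituting v = 0 gives -9/2.

-9/2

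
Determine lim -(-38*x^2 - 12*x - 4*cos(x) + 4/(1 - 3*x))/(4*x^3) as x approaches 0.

Substitution gives 0/0; apply L'Hôpital's rule 3 times.
After differentiating numerator and denominator 3 times the quotient is (-4*sin(x) + 648/(3*x - 1)^4)/(-24); at x = 0 this is -27.

-27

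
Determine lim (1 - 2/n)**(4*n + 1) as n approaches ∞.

e^(-8)

The base → 1 and the exponent → ∞: a 1^∞ form.
Take logarithms: (4n + 1)·ln(1 - 2/n). Since ln(1+u) ~ u for small u, this behaves like (4n)·(-2/n) → -8.
So the limit is e^(-8).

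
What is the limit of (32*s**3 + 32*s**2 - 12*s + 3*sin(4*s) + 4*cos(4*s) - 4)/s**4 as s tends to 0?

Substitution gives 0/0; apply L'Hôpital's rule 4 times.
After differentiating numerator and denominator 4 times the quotient is (768*sin(4*s) + 1024*cos(4*s))/(24); at s = 0 this is 128/3.

128/3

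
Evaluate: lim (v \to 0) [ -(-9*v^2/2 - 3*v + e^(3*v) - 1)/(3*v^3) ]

-3/2

Direct substitution gives 0/0.
Apply L'Hôpital: lim (-9*v + 3*e^(3*v) - 3)/(-9*v^2), still 0/0.
Apply L'Hôpital: lim (9*e^(3*v) - 9)/(-18*v), still 0/0.
After 3 applications of L'Hôpital's rule the quotient is (27*e^(3*v))/(-18); substituting v = 0 gives -3/2.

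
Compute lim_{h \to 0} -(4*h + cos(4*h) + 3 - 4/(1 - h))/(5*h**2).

Substitution gives 0/0 (the numerator vanishes to order 2).
Expand each term to order h^2: the coefficient of h^2 in cos(4h) is -8 and in -4·1/(1 - h) is -4.
Lower-order terms cancel with the polynomial part, so the numerator is (-12)·h^2 + o(h^2), and the limit is (-12)/(-5) = 12/5.

12/5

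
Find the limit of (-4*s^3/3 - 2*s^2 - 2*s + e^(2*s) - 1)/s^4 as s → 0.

Direct substitution gives 0/0.
Apply L'Hôpital: lim (-4*s^2 - 4*s + 2*e^(2*s) - 2)/(4*s^3), still 0/0.
Apply L'Hôpital: lim (-8*s + 4*e^(2*s) - 4)/(12*s^2), still 0/0.
Apply L'Hôpital: lim (8*e^(2*s) - 8)/(24*s), still 0/0.
After 4 applications of L'Hôpital's rule the quotient is (16*e^(2*s))/(24); substituting s = 0 gives 2/3.

2/3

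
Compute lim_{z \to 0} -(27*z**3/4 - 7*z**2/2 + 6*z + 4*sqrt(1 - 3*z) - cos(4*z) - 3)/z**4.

2239/96

Substitution gives 0/0 (the numerator vanishes to order 4).
Expand each term to order z^4: the coefficient of z^4 in −cos(4z) is -32/3 and in 4·√(1 - 3z) is -405/32.
Lower-order terms cancel with the polynomial part, so the numerator is (-2239/96)·z^4 + o(z^4), and the limit is (-2239/96)/(-1) = 2239/96.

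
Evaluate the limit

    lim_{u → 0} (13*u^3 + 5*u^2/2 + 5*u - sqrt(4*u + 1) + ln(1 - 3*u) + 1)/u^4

Substitution gives 0/0 (the numerator vanishes to order 4).
Expand each term to order u^4: the coefficient of u^4 in −√(1 + 4u) is 10 and in ln(1 - 3u) is -81/4.
Lower-order terms cancel with the polynomial part, so the numerator is (-41/4)·u^4 + o(u^4), and the limit is (-41/4)/(1) = -41/4.

-41/4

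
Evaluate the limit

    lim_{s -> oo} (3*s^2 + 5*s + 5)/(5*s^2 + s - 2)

3/5

Numerator and denominator both have degree 2.
Dividing every term by s^2, all lower-order terms vanish and the limit is the ratio of leading coefficients, 3/(5) = 3/5.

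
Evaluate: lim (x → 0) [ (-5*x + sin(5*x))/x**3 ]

Direct substitution gives 0/0.
Apply L'Hôpital: lim (5*cos(5*x) - 5)/(3*x^2), still 0/0.
Apply L'Hôpital: lim (-25*sin(5*x))/(6*x), still 0/0.
After 3 applications of L'Hôpital's rule the quotient is (-125*cos(5*x))/(6); substituting x = 0 gives -125/6.

-125/6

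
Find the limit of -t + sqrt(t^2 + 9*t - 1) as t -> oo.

9/2

This has the form ∞ − ∞. Multiply and divide by the conjugate √(t^2 + 9*t - 1) + t.
That gives (9t - 1) / (√(t^2 + 9*t - 1) + t).
Divide numerator and denominator by t: the limit is 9/(2·1) = 9/2.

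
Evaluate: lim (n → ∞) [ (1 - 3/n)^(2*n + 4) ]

Write it as [(1 - 3/n)^n]^(2) · (1 - 3/n)^(4). The bracketed term tends to e^(-3) and the second factor to 1, so the limit is e^(-6).

e^(-6)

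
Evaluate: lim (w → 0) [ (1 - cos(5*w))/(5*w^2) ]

5/2

Substitution gives 0/0.
Use (1 − cos u)/u² → 1/2 with u = 5w: the limit is 5²/(2·5) = 5/2.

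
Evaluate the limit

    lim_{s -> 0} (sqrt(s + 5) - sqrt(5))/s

Substitution gives 0/0. Multiply numerator and denominator by the conjugate √(5 + s) + √5.
The numerator becomes (5 + s) − 5 = s, so the expression simplifies to 1/(√(5 + s) + √5).
Letting s → 0 gives 1/(2√5) = √(5)/10.

√(5)/10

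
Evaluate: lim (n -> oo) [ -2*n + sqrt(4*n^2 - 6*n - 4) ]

This has the form ∞ − ∞. Multiply and divide by the conjugate √(4*n^2 - 6*n - 4) + 2n.
That gives (-6n - 4) / (√(4*n^2 - 6*n - 4) + 2n).
Divide numerator and denominator by n: the limit is -6/(2·2) = -3/2.

-3/2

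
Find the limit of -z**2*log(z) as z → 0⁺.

0

This is a 0·(−∞) form. Rewrite as -1·ln(z) / z^(−2) and apply L'Hôpital:
the derivative quotient is -1·(1/z) / (−2·z^(−3)) = (1/2)·z^2 → 0.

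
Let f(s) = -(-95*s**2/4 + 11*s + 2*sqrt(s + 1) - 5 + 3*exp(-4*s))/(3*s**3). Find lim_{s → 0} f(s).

Substitution gives 0/0; apply L'Hôpital's rule 3 times.
After differentiating numerator and denominator 3 times the quotient is (-192*e^(-4*s) + 3/(4*(s + 1)^(5/2)))/(-18); at s = 0 this is 85/8.

85/8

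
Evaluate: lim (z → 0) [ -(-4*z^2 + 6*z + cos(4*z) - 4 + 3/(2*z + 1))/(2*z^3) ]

Substitution gives 0/0 (the numerator vanishes to order 3).
Expand each term to order z^3: the coefficient of z^3 in 3·1/(1 + 2z) is -24 and in cos(4z) is 0.
Lower-order terms cancel with the polynomial part, so the numerator is (-24)·z^3 + o(z^3), and the limit is (-24)/(-2) = 12.

12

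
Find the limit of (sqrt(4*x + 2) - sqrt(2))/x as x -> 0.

Substitution gives 0/0. Multiply numerator and denominator by the conjugate √(2 + 4x) + √2.
The numerator becomes (2 + 4x) − 2 = 4x, so the expression simplifies to 4/(√(2 + 4x) + √2).
Letting x → 0 gives 4/(2√2) = √(2).

√(2)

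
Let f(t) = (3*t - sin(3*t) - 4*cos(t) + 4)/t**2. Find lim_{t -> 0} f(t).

2

Substitution gives 0/0 (the numerator vanishes to order 2).
Expand each term to order t^2: the coefficient of t^2 in −sin(3t) is 0 and in -4·cos(t) is 2.
Lower-order terms cancel with the polynomial part, so the numerator is (2)·t^2 + o(t^2), and the limit is (2)/(1) = 2.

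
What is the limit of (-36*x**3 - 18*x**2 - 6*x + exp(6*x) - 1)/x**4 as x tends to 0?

Direct substitution gives 0/0.
Apply L'Hôpital: lim (-108*x^2 - 36*x + 6*e^(6*x) - 6)/(4*x^3), still 0/0.
Apply L'Hôpital: lim (-216*x + 36*e^(6*x) - 36)/(12*x^2), still 0/0.
Apply L'Hôpital: lim (216*e^(6*x) - 216)/(24*x), still 0/0.
After 4 applications of L'Hôpital's rule the quotient is (1296*e^(6*x))/(24); substituting x = 0 gives 54.

54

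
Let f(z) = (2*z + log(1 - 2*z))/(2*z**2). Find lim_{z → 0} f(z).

Direct substitution gives 0/0.
Apply L'Hôpital: lim (2 - 2/(1 - 2*z))/(4*z), still 0/0.
After 2 applications of L'Hôpital's rule the quotient is (-4/(1 - 2*z)^2)/(4); substituting z = 0 gives -1.

-1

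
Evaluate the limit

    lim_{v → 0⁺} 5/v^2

As v → 0⁺, (v) → 0⁺, so (v)^2 → 0⁺ and 5/(v)^2 → ∞.

∞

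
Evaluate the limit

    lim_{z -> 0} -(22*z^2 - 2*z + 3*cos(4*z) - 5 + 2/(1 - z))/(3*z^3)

-2/3

Substitution gives 0/0; apply L'Hôpital's rule 3 times.
After differentiating numerator and denominator 3 times the quotient is (192*sin(4*z) + 12/(z - 1)^4)/(-18); at z = 0 this is -2/3.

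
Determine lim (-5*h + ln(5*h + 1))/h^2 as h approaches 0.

-25/2

Direct substitution gives 0/0.
Apply L'Hôpital: lim (-5 + 5/(5*h + 1))/(2*h), still 0/0.
After 2 applications of L'Hôpital's rule the quotient is (-25/(5*h + 1)^2)/(2); substituting h = 0 gives -25/2.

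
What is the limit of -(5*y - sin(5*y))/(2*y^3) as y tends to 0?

-125/12

Direct substitution gives 0/0.
Apply L'Hôpital: lim (5 - 5*cos(5*y))/(-6*y^2), still 0/0.
Apply L'Hôpital: lim (25*sin(5*y))/(-12*y), still 0/0.
After 3 applications of L'Hôpital's rule the quotient is (125*cos(5*y))/(-12); substituting y = 0 gives -125/12.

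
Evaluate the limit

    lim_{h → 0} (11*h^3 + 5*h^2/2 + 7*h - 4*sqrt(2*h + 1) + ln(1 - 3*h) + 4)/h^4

Substitution gives 0/0; apply L'Hôpital's rule 4 times.
After differentiating numerator and denominator 4 times the quotient is (-486/(3*h - 1)^4 + 60/(2*h + 1)^(7/2))/(24); at h = 0 this is -71/4.

-71/4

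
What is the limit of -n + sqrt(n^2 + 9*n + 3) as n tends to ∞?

An ∞ − ∞ form. Rationalising with the conjugate, the difference becomes (9n + 3) / (√(n^2 + 9*n + 3) + n).
For large n the denominator behaves like 2·n, so the quotient tends to 9/2 = 9/2.

9/2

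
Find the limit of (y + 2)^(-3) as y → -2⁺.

As y → -2⁺, (y + 2) → 0⁺, so (y + 2)^3 → 0⁺ and 1/(y + 2)^3 → ∞.

∞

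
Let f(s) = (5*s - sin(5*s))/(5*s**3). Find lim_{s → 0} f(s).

25/6

Direct substitution gives 0/0.
Apply L'Hôpital: lim (5 - 5*cos(5*s))/(15*s^2), still 0/0.
Apply L'Hôpital: lim (25*sin(5*s))/(30*s), still 0/0.
After 3 applications of L'Hôpital's rule the quotient is (125*cos(5*s))/(30); substituting s = 0 gives 25/6.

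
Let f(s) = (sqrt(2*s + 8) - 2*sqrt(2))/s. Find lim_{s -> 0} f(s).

Substitution gives 0/0. Multiply numerator and denominator by the conjugate √(8 + 2s) + √8.
The numerator becomes (8 + 2s) − 8 = 2s, so the expression simplifies to 2/(√(8 + 2s) + √8).
Letting s → 0 gives 2/(2√8) = √(2)/4.

√(2)/4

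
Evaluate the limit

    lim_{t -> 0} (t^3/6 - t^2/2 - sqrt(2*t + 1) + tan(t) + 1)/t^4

Substitution gives 0/0; apply L'Hôpital's rule 4 times.
After differentiating numerator and denominator 4 times the quotient is (24*tan(t)^3/cos(t)^2 + 16*tan(t)/cos(t)^2 + 15/(2*t + 1)^(7/2))/(24); at t = 0 this is 5/8.

5/8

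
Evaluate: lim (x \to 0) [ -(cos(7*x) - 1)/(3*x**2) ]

Direct substitution gives 0/0.
Apply L'Hôpital: lim (-7*sin(7*x))/(-6*x), still 0/0.
After 2 applications of L'Hôpital's rule the quotient is (-49*cos(7*x))/(-6); substituting x = 0 gives 49/6.

49/6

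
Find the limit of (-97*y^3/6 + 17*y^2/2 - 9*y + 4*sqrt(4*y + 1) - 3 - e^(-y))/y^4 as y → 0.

Substitution gives 0/0; apply L'Hôpital's rule 4 times.
After differentiating numerator and denominator 4 times the quotient is (-e^(-y) - 960/(4*y + 1)^(7/2))/(24); at y = 0 this is -961/24.

-961/24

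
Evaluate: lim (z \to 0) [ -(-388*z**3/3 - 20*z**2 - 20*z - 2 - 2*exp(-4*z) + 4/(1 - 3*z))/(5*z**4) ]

-908/15

Substitution gives 0/0 (the numerator vanishes to order 4).
Expand each term to order z^4: the coefficient of z^4 in 4·1/(1 - 3z) is 324 and in -2·e^(-4z) is -64/3.
Lower-order terms cancel with the polynomial part, so the numerator is (908/3)·z^4 + o(z^4), and the limit is (908/3)/(-5) = -908/15.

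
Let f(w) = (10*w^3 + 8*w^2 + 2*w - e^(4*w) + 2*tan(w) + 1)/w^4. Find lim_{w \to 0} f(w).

-32/3

Substitution gives 0/0 (the numerator vanishes to order 4).
Expand each term to order w^4: the coefficient of w^4 in −e^(4w) is -32/3 and in 2·tan(w) is 0.
Lower-order terms cancel with the polynomial part, so the numerator is (-32/3)·w^4 + o(w^4), and the limit is (-32/3)/(1) = -32/3.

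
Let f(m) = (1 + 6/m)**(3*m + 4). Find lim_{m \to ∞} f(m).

The base → 1 and the exponent → ∞: a 1^∞ form.
Take logarithms: (3m + 4)·ln(1 + 6/m). Since ln(1+u) ~ u for small u, this behaves like (3m)·(6/m) → 18.
So the limit is e^(18).

e^(18)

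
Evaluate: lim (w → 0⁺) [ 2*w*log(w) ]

This is a 0·(−∞) form. Rewrite as 2·ln(w) / w^(−1) and apply L'Hôpital:
the derivative quotient is 2·(1/w) / (−1·w^(−2)) = (-2/1)·w^1 → 0.

0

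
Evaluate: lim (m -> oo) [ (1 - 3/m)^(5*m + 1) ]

The base → 1 and the exponent → ∞: a 1^∞ form.
Take logarithms: (5m + 1)·ln(1 - 3/m). Since ln(1+u) ~ u for small u, this behaves like (5m)·(-3/m) → -15.
So the limit is e^(-15).

e^(-15)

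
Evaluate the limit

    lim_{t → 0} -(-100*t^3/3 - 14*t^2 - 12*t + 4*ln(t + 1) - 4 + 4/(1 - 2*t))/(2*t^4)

-63/2

Substitution gives 0/0; apply L'Hôpital's rule 4 times.
After differentiating numerator and denominator 4 times the quotient is (-1536/(2*t - 1)^5 - 24/(t + 1)^4)/(-48); at t = 0 this is -63/2.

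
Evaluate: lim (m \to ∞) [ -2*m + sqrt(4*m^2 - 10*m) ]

This has the form ∞ − ∞. Multiply and divide by the conjugate √(4*m^2 - 10*m) + 2m.
That gives (-10m) / (√(4*m^2 - 10*m) + 2m).
Divide numerator and denominator by m: the limit is -10/(2·2) = -5/2.

-5/2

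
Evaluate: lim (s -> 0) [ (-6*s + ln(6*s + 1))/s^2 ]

Direct substitution gives 0/0.
Apply L'Hôpital: lim (-6 + 6/(6*s + 1))/(2*s), still 0/0.
After 2 applications of L'Hôpital's rule the quotient is (-36/(6*s + 1)^2)/(2); substituting s = 0 gives -18.

-18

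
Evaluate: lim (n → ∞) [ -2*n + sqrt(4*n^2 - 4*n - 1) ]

-1

This has the form ∞ − ∞. Multiply and divide by the conjugate √(4*n^2 - 4*n - 1) + 2n.
That gives (-4n - 1) / (√(4*n^2 - 4*n - 1) + 2n).
Divide numerator and denominator by n: the limit is -4/(2·2) = -1.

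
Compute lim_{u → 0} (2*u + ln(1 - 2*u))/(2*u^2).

Direct substitution gives 0/0.
Apply L'Hôpital: lim (2 - 2/(1 - 2*u))/(4*u), still 0/0.
After 2 applications of L'Hôpital's rule the quotient is (-4/(1 - 2*u)^2)/(4); substituting u = 0 gives -1.

-1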